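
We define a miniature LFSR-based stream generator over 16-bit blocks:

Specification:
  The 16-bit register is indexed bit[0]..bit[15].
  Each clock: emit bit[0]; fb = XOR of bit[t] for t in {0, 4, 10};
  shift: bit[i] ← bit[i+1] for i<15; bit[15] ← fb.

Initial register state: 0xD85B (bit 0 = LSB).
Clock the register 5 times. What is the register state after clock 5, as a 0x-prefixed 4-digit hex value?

0x46C2

reg_0 = 0xD85B
clock 1: out=1, reg = 0x6C2D
clock 2: out=1, reg = 0x3616
clock 3: out=0, reg = 0x1B0B
clock 4: out=1, reg = 0x8D85
clock 5: out=1, reg = 0x46C2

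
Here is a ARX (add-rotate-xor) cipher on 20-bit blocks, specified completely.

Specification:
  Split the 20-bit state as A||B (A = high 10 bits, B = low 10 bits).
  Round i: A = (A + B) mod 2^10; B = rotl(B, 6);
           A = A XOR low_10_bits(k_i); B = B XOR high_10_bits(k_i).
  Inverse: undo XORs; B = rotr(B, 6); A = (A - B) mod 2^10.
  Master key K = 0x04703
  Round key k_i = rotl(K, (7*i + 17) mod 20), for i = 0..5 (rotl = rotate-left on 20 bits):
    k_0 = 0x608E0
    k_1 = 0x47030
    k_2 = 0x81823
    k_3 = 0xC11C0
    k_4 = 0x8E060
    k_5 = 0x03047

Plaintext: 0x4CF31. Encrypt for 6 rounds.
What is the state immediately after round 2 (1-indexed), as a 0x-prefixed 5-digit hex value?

s_0 = plaintext = 0x4CF31
s_1 = Round(s_0, k_0) = 0x211F1
s_2 = Round(s_1, k_1) = 0x91543
s_3 = Round(s_2, k_2) = 0xEAED2
s_4 = Round(s_3, k_3) = 0xEF7A9
s_5 = Round(s_4, k_4) = 0xC1842
s_6 = Round(s_5, k_5) = 0xC3C88

0x91543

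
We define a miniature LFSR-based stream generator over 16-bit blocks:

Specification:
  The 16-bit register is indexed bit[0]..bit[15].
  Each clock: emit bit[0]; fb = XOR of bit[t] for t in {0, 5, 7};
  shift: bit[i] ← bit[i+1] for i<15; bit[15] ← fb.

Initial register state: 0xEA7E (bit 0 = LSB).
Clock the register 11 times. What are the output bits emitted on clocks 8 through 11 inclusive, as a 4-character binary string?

reg_0 = 0xEA7E
clock 1: out=0, reg = 0xF53F
clock 2: out=1, reg = 0x7A9F
clock 3: out=1, reg = 0x3D4F
clock 4: out=1, reg = 0x9EA7
clock 5: out=1, reg = 0xCF53
clock 6: out=1, reg = 0xE7A9
clock 7: out=1, reg = 0xF3D4
clock 8: out=0, reg = 0xF9EA
clock 9: out=0, reg = 0x7CF5
clock 10: out=1, reg = 0xBE7A
clock 11: out=0, reg = 0xDF3D

0010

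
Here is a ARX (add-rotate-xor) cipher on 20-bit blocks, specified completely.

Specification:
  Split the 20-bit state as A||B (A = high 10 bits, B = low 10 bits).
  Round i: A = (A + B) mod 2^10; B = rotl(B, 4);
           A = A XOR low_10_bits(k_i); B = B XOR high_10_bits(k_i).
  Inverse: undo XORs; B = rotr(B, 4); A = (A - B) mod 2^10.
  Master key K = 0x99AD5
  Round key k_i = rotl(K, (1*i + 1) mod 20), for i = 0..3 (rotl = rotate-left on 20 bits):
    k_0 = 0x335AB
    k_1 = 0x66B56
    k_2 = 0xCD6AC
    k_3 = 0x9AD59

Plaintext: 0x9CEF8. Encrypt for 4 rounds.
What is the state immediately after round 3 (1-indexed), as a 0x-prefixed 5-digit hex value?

s_0 = plaintext = 0x9CEF8
s_1 = Round(s_0, k_0) = 0x30346
s_2 = Round(s_1, k_1) = 0xD41F7
s_3 = Round(s_2, k_2) = 0xFAC42
s_4 = Round(s_3, k_3) = 0x5D24A

0xFAC42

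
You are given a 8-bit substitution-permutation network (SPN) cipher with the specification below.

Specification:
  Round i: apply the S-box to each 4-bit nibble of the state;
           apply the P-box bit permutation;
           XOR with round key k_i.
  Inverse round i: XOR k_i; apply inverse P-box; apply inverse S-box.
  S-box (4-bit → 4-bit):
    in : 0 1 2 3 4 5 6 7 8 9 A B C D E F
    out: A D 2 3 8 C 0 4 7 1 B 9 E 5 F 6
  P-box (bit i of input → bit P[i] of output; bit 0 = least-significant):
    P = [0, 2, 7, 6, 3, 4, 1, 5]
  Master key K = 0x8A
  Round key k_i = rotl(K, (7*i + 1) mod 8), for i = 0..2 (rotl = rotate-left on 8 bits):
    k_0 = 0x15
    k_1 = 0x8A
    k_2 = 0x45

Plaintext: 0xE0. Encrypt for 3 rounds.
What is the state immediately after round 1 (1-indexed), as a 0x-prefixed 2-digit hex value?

s_0 = plaintext = 0xE0
s_1 = Round(s_0, k_0) = 0x6B
s_2 = Round(s_1, k_1) = 0xCB
s_3 = Round(s_2, k_2) = 0x36

0x6B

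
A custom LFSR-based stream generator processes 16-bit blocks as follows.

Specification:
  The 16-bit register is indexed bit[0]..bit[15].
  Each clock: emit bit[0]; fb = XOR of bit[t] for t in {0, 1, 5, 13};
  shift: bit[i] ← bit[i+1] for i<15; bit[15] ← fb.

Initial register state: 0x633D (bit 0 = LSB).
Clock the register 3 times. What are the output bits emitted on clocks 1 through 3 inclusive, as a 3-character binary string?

101

reg_0 = 0x633D
clock 1: out=1, reg = 0xB19E
clock 2: out=0, reg = 0x58CF
clock 3: out=1, reg = 0x2C67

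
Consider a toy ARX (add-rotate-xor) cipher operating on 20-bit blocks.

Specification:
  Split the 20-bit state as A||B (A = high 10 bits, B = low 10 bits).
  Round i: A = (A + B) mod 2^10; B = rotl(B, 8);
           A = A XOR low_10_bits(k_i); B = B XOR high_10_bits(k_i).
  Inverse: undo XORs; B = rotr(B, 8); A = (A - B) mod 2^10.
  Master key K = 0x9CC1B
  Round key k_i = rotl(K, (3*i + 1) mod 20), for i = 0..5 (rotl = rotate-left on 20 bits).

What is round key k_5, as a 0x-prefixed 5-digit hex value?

0xB9CC1

K = 0x9CC1B
k_0 = rotl(K, (3*0+1) mod 20) = rotl(K, 1) = 0x39837
k_1 = rotl(K, (3*1+1) mod 20) = rotl(K, 4) = 0xCC1B9
k_2 = rotl(K, (3*2+1) mod 20) = rotl(K, 7) = 0x60DCE
k_3 = rotl(K, (3*3+1) mod 20) = rotl(K, 10) = 0x06E73
k_4 = rotl(K, (3*4+1) mod 20) = rotl(K, 13) = 0x37398
k_5 = rotl(K, (3*5+1) mod 20) = rotl(K, 16) = 0xB9CC1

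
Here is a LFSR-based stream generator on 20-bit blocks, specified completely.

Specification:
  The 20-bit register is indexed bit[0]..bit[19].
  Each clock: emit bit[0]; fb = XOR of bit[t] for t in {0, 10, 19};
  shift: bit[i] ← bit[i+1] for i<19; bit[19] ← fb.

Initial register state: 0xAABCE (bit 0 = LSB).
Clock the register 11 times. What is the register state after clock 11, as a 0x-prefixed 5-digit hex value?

0x64755

reg_0 = 0xAABCE
clock 1: out=0, reg = 0xD55E7
clock 2: out=1, reg = 0xEAAF3
clock 3: out=1, reg = 0x75579
clock 4: out=1, reg = 0x3AABC
clock 5: out=0, reg = 0x1D55E
clock 6: out=0, reg = 0x8EAAF
clock 7: out=1, reg = 0x47557
clock 8: out=1, reg = 0x23AAB
clock 9: out=1, reg = 0x91D55
clock 10: out=1, reg = 0xC8EAA
clock 11: out=0, reg = 0x64755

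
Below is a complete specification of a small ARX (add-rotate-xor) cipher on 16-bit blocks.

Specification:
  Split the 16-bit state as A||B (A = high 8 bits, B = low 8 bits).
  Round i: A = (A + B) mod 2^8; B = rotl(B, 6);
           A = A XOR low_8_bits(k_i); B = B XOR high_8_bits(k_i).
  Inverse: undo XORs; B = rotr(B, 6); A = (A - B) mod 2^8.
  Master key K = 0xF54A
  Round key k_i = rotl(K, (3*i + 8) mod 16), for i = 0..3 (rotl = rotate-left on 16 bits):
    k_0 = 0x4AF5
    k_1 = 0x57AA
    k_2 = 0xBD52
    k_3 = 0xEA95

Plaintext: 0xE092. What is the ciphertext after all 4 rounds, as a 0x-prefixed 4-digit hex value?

s_0 = plaintext = 0xE092
s_1 = Round(s_0, k_0) = 0x87EE
s_2 = Round(s_1, k_1) = 0xDFEC
s_3 = Round(s_2, k_2) = 0x9986
s_4 = Round(s_3, k_3) = 0x8A4B

0x8A4B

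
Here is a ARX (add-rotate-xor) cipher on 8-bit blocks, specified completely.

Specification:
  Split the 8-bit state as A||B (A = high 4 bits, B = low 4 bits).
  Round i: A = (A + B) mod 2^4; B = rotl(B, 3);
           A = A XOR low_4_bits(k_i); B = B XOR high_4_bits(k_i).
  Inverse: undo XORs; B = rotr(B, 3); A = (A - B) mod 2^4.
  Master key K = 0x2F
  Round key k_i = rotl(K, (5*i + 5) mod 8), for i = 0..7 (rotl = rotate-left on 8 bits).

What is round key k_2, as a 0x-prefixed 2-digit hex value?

0x97

K = 0x2F
k_0 = rotl(K, (5*0+5) mod 8) = rotl(K, 5) = 0xE5
k_1 = rotl(K, (5*1+5) mod 8) = rotl(K, 2) = 0xBC
k_2 = rotl(K, (5*2+5) mod 8) = rotl(K, 7) = 0x97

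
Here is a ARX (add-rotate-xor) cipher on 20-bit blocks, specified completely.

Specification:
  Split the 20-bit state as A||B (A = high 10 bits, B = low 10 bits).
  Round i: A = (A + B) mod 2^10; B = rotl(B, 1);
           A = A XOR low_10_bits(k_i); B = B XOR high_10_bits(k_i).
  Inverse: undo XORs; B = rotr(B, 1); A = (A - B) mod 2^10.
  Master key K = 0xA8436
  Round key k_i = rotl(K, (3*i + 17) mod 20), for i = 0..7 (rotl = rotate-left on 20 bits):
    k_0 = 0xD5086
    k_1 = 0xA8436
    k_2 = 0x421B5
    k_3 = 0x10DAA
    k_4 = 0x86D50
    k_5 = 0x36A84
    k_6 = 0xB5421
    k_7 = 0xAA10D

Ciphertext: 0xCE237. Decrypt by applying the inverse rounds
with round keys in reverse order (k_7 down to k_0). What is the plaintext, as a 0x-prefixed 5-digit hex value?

s_0 = ciphertext = 0xCE237
s_1 = InvRound(s_0, k_7) = 0xF9A4F
s_2 = InvRound(s_1, k_6) = 0xDE84D
s_3 = InvRound(s_2, k_5) = 0xECE4B
s_4 = InvRound(s_3, k_4) = 0xAEC28
s_5 = InvRound(s_4, k_3) = 0x37235
s_6 = InvRound(s_5, k_2) = 0x72F9E
s_7 = InvRound(s_6, k_1) = 0xD7A9F
s_8 = InvRound(s_7, k_0) = 0x3CEE5

0x3CEE5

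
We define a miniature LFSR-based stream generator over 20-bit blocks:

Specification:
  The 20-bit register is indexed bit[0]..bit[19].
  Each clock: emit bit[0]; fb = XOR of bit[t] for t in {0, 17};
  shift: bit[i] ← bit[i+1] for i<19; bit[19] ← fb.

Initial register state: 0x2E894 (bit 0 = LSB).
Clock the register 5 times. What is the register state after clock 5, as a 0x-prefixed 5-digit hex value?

0xE9744

reg_0 = 0x2E894
clock 1: out=0, reg = 0x9744A
clock 2: out=0, reg = 0x4BA25
clock 3: out=1, reg = 0xA5D12
clock 4: out=0, reg = 0xD2E89
clock 5: out=1, reg = 0xE9744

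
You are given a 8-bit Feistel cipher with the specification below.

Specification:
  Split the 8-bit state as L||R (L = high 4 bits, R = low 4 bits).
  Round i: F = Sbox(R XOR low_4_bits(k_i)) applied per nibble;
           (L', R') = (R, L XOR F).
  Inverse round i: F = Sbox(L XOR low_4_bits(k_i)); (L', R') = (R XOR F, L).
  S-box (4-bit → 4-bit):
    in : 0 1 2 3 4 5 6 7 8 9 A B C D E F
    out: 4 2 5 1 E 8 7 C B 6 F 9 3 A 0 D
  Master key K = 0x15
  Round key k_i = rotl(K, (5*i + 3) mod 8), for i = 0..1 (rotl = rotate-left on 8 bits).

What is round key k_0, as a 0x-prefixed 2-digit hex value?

0xA8

K = 0x15
k_0 = rotl(K, (5*0+3) mod 8) = rotl(K, 3) = 0xA8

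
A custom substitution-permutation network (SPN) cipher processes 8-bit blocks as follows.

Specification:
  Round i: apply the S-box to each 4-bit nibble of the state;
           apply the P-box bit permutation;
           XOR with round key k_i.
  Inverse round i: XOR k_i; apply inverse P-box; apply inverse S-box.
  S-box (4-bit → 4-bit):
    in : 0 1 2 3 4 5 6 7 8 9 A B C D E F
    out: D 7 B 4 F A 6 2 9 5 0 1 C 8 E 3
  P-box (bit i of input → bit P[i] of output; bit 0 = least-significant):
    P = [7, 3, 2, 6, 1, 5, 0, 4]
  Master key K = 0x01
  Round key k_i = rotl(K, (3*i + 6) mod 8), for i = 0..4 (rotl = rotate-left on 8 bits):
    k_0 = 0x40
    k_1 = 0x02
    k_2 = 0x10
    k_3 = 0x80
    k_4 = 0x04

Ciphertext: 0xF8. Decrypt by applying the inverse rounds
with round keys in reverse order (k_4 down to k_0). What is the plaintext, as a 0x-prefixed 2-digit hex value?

0x41

s_0 = ciphertext = 0xF8
s_1 = InvRound(s_0, k_4) = 0x54
s_2 = InvRound(s_1, k_3) = 0xD0
s_3 = InvRound(s_2, k_2) = 0xA8
s_4 = InvRound(s_3, k_1) = 0xFF
s_5 = InvRound(s_4, k_0) = 0x41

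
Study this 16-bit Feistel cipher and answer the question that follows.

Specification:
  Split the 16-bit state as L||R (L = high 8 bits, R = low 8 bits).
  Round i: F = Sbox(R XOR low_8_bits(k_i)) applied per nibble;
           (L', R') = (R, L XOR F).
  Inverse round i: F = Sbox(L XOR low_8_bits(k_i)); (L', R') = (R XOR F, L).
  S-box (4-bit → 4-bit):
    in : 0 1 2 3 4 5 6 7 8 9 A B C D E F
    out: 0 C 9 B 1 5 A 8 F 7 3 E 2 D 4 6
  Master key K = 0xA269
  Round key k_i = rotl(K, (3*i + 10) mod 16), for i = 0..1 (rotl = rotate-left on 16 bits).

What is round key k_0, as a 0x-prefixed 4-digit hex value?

K = 0xA269
k_0 = rotl(K, (3*0+10) mod 16) = rotl(K, 10) = 0xA689

0xA689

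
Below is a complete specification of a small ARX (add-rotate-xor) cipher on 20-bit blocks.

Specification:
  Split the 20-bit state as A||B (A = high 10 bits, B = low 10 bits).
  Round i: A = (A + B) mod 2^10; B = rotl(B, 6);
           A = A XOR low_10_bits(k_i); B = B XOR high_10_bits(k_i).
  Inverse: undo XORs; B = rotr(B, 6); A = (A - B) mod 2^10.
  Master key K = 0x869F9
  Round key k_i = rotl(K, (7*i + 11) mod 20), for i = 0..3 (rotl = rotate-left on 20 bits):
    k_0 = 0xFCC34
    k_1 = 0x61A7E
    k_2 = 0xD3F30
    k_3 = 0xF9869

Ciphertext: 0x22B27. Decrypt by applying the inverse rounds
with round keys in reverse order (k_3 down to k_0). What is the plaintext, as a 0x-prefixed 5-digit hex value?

0xD6C2D

s_0 = ciphertext = 0x22B27
s_1 = InvRound(s_0, k_3) = 0x34013
s_2 = InvRound(s_1, k_2) = 0x84DCD
s_3 = InvRound(s_2, k_1) = 0xEF0B1
s_4 = InvRound(s_3, k_0) = 0xD6C2D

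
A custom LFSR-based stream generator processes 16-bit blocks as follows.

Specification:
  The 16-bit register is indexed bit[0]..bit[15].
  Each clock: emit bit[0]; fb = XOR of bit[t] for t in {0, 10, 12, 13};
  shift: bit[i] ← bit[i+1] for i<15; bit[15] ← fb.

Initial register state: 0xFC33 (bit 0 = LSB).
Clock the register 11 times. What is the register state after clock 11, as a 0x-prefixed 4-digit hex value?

0x0C9F

reg_0 = 0xFC33
clock 1: out=1, reg = 0x7E19
clock 2: out=1, reg = 0x3F0C
clock 3: out=0, reg = 0x9F86
clock 4: out=0, reg = 0x4FC3
clock 5: out=1, reg = 0x27E1
clock 6: out=1, reg = 0x93F0
clock 7: out=0, reg = 0xC9F8
clock 8: out=0, reg = 0x64FC
clock 9: out=0, reg = 0x327E
clock 10: out=0, reg = 0x193F
clock 11: out=1, reg = 0x0C9F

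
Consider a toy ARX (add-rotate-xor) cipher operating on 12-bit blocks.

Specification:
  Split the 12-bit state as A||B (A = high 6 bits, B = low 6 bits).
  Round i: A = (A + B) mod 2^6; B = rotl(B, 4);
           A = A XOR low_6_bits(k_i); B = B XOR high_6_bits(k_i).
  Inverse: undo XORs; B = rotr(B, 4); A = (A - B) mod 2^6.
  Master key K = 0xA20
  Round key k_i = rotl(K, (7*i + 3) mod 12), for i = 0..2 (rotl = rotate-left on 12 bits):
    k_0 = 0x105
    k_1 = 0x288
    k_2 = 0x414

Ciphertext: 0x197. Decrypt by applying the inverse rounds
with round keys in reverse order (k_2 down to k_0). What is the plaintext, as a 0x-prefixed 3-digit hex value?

s_0 = ciphertext = 0x197
s_1 = InvRound(s_0, k_2) = 0xD9C
s_2 = InvRound(s_1, k_1) = 0x959
s_3 = InvRound(s_2, k_0) = 0xAF5

0xAF5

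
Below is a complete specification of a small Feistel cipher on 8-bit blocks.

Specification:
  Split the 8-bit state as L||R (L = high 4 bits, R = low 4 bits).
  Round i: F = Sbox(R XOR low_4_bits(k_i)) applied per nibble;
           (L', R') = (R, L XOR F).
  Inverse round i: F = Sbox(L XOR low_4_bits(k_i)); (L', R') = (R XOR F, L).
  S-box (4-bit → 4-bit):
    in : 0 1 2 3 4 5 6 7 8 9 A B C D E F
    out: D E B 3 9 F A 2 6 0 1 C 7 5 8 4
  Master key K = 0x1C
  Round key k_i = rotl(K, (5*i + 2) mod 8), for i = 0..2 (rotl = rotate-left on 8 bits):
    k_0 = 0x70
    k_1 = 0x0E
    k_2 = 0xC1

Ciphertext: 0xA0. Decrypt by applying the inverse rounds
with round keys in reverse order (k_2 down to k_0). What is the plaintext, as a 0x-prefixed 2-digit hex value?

s_0 = ciphertext = 0xA0
s_1 = InvRound(s_0, k_2) = 0xCA
s_2 = InvRound(s_1, k_1) = 0x1C
s_3 = InvRound(s_2, k_0) = 0x21

0x21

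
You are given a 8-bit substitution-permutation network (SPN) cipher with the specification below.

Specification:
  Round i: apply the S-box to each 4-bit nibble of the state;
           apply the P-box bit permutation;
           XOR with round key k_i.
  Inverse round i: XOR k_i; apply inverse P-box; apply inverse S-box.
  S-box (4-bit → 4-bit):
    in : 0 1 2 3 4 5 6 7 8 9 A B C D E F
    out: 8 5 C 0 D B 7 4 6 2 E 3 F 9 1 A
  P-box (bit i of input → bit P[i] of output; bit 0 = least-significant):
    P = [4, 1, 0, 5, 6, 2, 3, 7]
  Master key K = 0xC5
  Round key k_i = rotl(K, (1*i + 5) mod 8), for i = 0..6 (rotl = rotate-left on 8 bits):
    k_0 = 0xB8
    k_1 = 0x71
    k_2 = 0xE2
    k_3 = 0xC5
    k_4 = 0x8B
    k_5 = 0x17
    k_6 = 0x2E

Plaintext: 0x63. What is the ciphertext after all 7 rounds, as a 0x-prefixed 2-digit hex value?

s_0 = plaintext = 0x63
s_1 = Round(s_0, k_0) = 0xF4
s_2 = Round(s_1, k_1) = 0xC4
s_3 = Round(s_2, k_2) = 0x1F
s_4 = Round(s_3, k_3) = 0xAF
s_5 = Round(s_4, k_4) = 0x25
s_6 = Round(s_5, k_5) = 0xAD
s_7 = Round(s_6, k_6) = 0x92

0x92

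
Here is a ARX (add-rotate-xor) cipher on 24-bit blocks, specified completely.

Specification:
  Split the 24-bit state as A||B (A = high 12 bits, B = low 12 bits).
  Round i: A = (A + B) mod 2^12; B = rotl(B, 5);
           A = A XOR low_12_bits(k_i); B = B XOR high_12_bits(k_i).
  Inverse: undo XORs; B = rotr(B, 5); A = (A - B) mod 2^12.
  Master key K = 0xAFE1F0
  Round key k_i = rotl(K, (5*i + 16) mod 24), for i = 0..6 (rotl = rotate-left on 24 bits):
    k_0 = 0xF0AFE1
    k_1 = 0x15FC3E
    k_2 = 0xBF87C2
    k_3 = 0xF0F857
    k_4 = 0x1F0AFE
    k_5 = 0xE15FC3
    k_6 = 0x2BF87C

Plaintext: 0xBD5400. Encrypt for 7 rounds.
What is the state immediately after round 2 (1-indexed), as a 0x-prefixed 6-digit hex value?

0x308101

s_0 = plaintext = 0xBD5400
s_1 = Round(s_0, k_0) = 0x034F02
s_2 = Round(s_1, k_1) = 0x308101
s_3 = Round(s_2, k_2) = 0x3CBBDA
s_4 = Round(s_3, k_3) = 0x7F2458
s_5 = Round(s_4, k_4) = 0x6B4AF8
s_6 = Round(s_5, k_5) = 0xE6F100
s_7 = Round(s_6, k_6) = 0x7132BD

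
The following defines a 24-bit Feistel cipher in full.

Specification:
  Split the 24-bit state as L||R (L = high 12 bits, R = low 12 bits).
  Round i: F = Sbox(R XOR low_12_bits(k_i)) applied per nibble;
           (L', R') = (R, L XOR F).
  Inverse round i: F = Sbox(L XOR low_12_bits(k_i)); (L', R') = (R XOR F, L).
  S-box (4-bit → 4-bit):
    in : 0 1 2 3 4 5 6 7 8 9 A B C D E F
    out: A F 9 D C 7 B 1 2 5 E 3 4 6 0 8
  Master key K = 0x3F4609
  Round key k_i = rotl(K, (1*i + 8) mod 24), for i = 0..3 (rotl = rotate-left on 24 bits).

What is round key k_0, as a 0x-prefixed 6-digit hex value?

0x46093F

K = 0x3F4609
k_0 = rotl(K, (1*0+8) mod 24) = rotl(K, 8) = 0x46093F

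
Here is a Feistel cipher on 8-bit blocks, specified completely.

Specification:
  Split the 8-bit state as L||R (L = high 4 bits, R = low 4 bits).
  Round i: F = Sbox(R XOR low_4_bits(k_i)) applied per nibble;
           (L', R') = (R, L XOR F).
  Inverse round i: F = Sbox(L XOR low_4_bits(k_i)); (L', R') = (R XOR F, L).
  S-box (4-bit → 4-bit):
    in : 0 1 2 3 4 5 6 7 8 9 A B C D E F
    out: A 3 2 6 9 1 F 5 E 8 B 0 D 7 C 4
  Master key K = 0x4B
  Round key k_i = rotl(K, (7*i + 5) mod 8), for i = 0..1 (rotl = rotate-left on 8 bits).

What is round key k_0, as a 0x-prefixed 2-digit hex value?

K = 0x4B
k_0 = rotl(K, (7*0+5) mod 8) = rotl(K, 5) = 0x69

0x69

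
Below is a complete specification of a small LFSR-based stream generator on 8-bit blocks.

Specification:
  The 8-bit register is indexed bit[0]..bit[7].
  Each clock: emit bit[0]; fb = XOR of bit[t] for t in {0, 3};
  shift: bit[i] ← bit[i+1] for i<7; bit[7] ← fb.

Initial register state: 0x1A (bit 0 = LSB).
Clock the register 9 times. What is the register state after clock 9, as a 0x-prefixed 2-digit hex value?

reg_0 = 0x1A
clock 1: out=0, reg = 0x8D
clock 2: out=1, reg = 0x46
clock 3: out=0, reg = 0x23
clock 4: out=1, reg = 0x91
clock 5: out=1, reg = 0xC8
clock 6: out=0, reg = 0xE4
clock 7: out=0, reg = 0x72
clock 8: out=0, reg = 0x39
clock 9: out=1, reg = 0x1C

0x1C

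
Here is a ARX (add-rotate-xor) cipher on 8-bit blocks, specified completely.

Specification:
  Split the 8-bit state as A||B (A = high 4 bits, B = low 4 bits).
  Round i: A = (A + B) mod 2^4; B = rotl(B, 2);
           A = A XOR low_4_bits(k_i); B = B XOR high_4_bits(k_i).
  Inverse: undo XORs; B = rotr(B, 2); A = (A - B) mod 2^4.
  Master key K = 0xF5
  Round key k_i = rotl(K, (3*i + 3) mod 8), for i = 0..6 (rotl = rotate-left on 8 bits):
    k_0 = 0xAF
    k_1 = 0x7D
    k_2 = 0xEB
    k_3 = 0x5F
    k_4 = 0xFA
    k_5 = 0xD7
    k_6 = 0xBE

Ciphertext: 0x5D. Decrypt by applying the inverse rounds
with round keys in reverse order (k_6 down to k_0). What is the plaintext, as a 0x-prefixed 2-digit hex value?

0x78

s_0 = ciphertext = 0x5D
s_1 = InvRound(s_0, k_6) = 0x29
s_2 = InvRound(s_1, k_5) = 0x41
s_3 = InvRound(s_2, k_4) = 0x3B
s_4 = InvRound(s_3, k_3) = 0x1B
s_5 = InvRound(s_4, k_2) = 0x55
s_6 = InvRound(s_5, k_1) = 0x08
s_7 = InvRound(s_6, k_0) = 0x78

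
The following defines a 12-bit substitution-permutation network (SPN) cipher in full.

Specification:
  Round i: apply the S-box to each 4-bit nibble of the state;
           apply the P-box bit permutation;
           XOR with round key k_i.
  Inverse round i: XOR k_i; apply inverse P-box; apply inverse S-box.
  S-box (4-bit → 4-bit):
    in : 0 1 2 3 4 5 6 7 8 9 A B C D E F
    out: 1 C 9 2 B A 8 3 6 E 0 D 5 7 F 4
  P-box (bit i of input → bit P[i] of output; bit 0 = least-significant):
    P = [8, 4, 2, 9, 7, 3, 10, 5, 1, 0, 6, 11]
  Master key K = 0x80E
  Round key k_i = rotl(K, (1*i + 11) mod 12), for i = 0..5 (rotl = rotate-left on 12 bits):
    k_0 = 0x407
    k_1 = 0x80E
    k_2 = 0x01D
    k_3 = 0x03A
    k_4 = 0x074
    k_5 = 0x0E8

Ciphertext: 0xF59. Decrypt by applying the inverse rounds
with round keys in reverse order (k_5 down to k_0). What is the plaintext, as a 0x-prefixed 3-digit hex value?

s_0 = ciphertext = 0xF59
s_1 = InvRound(s_0, k_5) = 0x5B4
s_2 = InvRound(s_1, k_4) = 0xFC0
s_3 = InvRound(s_2, k_3) = 0xBE4
s_4 = InvRound(s_3, k_2) = 0x944
s_5 = InvRound(s_4, k_1) = 0xC30
s_6 = InvRound(s_5, k_0) = 0x468

0x468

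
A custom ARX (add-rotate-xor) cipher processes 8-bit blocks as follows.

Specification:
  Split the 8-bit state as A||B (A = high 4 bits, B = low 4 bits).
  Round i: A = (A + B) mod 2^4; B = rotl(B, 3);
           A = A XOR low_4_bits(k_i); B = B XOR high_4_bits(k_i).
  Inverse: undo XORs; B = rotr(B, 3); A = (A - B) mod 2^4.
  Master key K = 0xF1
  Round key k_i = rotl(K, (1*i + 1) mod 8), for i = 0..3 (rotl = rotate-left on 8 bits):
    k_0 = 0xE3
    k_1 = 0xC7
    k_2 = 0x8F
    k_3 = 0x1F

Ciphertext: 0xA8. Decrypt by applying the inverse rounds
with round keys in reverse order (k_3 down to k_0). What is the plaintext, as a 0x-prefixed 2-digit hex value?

0x63

s_0 = ciphertext = 0xA8
s_1 = InvRound(s_0, k_3) = 0x23
s_2 = InvRound(s_1, k_2) = 0x67
s_3 = InvRound(s_2, k_1) = 0xA7
s_4 = InvRound(s_3, k_0) = 0x63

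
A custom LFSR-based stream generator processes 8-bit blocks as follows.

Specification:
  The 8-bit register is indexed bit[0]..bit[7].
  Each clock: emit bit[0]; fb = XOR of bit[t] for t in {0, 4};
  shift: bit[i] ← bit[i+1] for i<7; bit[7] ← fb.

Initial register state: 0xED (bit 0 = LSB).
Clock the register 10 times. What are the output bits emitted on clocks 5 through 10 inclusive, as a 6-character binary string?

reg_0 = 0xED
clock 1: out=1, reg = 0xF6
clock 2: out=0, reg = 0xFB
clock 3: out=1, reg = 0x7D
clock 4: out=1, reg = 0x3E
clock 5: out=0, reg = 0x9F
clock 6: out=1, reg = 0x4F
clock 7: out=1, reg = 0xA7
clock 8: out=1, reg = 0xD3
clock 9: out=1, reg = 0x69
clock 10: out=1, reg = 0xB4

011111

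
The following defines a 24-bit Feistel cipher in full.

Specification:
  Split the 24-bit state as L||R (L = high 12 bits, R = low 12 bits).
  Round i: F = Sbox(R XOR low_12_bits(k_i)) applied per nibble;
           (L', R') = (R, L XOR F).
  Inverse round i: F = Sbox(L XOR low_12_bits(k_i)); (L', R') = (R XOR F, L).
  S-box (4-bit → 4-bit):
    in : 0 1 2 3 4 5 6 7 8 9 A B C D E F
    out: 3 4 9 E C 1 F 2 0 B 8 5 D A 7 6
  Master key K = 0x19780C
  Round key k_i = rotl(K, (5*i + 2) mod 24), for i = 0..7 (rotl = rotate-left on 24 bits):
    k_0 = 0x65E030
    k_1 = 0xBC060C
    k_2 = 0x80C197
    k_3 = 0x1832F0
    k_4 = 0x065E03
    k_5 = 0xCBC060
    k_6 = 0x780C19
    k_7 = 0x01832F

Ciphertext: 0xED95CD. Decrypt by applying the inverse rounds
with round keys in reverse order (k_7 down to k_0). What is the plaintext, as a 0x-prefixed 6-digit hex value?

0xF4CF68

s_0 = ciphertext = 0xED95CD
s_1 = InvRound(s_0, k_7) = 0xFA2ED9
s_2 = InvRound(s_1, k_6) = 0x08CFA2
s_3 = InvRound(s_2, k_5) = 0xCDF08C
s_4 = InvRound(s_3, k_4) = 0x921CDF
s_5 = InvRound(s_4, k_3) = 0x97B921
s_6 = InvRound(s_5, k_2) = 0x95C97B
s_7 = InvRound(s_6, k_1) = 0xF6895C
s_8 = InvRound(s_7, k_0) = 0xF4CF68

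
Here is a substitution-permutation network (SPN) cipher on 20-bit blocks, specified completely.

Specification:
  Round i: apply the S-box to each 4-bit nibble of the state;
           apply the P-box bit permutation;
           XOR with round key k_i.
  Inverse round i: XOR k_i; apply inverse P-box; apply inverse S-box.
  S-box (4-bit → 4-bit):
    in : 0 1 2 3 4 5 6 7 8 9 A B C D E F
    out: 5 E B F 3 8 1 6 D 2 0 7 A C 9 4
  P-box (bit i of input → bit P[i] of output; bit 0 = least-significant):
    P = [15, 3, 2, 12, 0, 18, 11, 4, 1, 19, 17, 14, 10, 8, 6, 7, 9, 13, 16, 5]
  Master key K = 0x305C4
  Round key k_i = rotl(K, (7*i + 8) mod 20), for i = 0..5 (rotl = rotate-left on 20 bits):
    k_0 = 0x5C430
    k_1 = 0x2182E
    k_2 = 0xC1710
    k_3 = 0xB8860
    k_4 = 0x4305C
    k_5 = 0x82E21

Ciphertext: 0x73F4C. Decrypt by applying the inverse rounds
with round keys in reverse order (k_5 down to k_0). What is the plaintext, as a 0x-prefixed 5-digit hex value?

s_0 = ciphertext = 0x73F4C
s_1 = InvRound(s_0, k_5) = 0xD7741
s_2 = InvRound(s_1, k_4) = 0x04CE7
s_3 = InvRound(s_2, k_3) = 0xFE360
s_4 = InvRound(s_3, k_2) = 0x10D5E
s_5 = InvRound(s_4, k_1) = 0xDBF55
s_6 = InvRound(s_5, k_0) = 0x27C0D

0x27C0D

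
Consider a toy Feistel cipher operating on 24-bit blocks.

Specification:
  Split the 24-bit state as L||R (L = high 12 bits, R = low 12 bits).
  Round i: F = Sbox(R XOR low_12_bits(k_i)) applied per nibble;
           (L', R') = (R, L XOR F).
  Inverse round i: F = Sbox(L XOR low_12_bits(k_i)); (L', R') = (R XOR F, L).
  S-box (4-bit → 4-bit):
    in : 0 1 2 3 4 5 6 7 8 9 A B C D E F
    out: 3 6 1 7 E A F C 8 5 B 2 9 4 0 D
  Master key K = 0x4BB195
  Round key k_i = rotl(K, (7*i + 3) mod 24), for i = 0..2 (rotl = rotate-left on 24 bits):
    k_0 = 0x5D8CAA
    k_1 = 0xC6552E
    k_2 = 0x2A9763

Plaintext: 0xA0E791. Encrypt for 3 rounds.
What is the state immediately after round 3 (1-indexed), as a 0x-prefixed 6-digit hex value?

s_0 = plaintext = 0xA0E791
s_1 = Round(s_0, k_0) = 0x79187C
s_2 = Round(s_1, k_1) = 0x87C330
s_3 = Round(s_2, k_2) = 0x3306DB

0x3306DB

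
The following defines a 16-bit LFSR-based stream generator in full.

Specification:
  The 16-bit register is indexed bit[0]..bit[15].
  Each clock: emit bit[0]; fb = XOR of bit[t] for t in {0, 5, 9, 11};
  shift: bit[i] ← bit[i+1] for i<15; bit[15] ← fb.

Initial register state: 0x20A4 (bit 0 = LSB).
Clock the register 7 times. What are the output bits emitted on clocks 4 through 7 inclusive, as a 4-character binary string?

0010

reg_0 = 0x20A4
clock 1: out=0, reg = 0x9052
clock 2: out=0, reg = 0x4829
clock 3: out=1, reg = 0xA414
clock 4: out=0, reg = 0x520A
clock 5: out=0, reg = 0xA905
clock 6: out=1, reg = 0x5482
clock 7: out=0, reg = 0x2A41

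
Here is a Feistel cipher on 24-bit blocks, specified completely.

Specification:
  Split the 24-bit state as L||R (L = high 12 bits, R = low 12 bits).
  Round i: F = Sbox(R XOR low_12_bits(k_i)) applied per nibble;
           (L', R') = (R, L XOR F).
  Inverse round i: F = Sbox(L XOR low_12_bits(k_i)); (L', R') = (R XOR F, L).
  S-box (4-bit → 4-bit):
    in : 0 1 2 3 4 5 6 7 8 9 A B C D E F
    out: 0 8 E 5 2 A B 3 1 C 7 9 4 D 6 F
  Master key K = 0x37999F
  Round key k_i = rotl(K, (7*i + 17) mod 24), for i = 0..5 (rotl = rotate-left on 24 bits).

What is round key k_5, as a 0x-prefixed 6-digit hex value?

K = 0x37999F
k_0 = rotl(K, (7*0+17) mod 24) = rotl(K, 17) = 0x3E6F33
k_1 = rotl(K, (7*1+17) mod 24) = rotl(K, 0) = 0x37999F
k_2 = rotl(K, (7*2+17) mod 24) = rotl(K, 7) = 0xCCCF9B
k_3 = rotl(K, (7*3+17) mod 24) = rotl(K, 14) = 0x67CDE6
k_4 = rotl(K, (7*4+17) mod 24) = rotl(K, 21) = 0xE6F333
k_5 = rotl(K, (7*5+17) mod 24) = rotl(K, 4) = 0x7999F3

0x7999F3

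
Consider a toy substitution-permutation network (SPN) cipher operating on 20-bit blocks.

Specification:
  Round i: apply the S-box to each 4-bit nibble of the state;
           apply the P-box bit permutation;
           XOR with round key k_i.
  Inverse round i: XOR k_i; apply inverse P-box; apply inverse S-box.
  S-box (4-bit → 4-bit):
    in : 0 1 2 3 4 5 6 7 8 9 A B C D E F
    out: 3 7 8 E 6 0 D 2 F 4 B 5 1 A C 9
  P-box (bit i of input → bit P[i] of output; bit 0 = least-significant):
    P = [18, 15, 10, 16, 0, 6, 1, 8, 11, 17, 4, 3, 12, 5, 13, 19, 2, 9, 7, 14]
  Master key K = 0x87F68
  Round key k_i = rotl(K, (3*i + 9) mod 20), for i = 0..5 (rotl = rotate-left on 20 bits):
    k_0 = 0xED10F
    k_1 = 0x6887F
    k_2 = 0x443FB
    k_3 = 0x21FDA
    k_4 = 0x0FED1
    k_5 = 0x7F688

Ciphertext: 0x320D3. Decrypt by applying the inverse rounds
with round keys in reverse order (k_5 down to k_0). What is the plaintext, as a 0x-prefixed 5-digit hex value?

s_0 = ciphertext = 0x320D3
s_1 = InvRound(s_0, k_5) = 0xDCE11
s_2 = InvRound(s_1, k_4) = 0x9657F
s_3 = InvRound(s_2, k_3) = 0x880C2
s_4 = InvRound(s_3, k_2) = 0xDDEF0
s_5 = InvRound(s_4, k_1) = 0x8FDBE
s_6 = InvRound(s_5, k_0) = 0x941CB

0x941CB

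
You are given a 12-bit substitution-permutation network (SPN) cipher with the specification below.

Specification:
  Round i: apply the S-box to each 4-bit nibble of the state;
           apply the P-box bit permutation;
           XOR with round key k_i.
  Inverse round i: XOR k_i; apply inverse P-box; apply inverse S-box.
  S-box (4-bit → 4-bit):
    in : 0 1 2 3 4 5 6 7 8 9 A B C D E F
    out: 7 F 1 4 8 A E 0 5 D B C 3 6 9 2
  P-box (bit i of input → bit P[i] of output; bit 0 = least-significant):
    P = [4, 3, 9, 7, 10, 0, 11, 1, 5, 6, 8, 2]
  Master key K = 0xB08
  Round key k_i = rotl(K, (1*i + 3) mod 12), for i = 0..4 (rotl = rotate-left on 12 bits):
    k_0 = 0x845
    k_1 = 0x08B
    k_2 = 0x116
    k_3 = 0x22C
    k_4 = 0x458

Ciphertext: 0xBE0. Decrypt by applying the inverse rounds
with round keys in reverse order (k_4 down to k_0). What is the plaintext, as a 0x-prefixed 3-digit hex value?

0xDBB

s_0 = ciphertext = 0xBE0
s_1 = InvRound(s_0, k_4) = 0x881
s_2 = InvRound(s_1, k_3) = 0xED6
s_3 = InvRound(s_2, k_2) = 0xD8B
s_4 = InvRound(s_3, k_1) = 0x387
s_5 = InvRound(s_4, k_0) = 0xDBB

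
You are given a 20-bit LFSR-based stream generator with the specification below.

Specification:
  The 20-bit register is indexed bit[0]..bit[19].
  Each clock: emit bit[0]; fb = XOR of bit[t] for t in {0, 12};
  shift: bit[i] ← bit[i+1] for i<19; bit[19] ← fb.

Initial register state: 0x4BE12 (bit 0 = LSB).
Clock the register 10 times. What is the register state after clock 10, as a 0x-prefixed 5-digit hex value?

0xD652F

reg_0 = 0x4BE12
clock 1: out=0, reg = 0xA5F09
clock 2: out=1, reg = 0x52F84
clock 3: out=0, reg = 0x297C2
clock 4: out=0, reg = 0x94BE1
clock 5: out=1, reg = 0xCA5F0
clock 6: out=0, reg = 0x652F8
clock 7: out=0, reg = 0xB297C
clock 8: out=0, reg = 0x594BE
clock 9: out=0, reg = 0xACA5F
clock 10: out=1, reg = 0xD652F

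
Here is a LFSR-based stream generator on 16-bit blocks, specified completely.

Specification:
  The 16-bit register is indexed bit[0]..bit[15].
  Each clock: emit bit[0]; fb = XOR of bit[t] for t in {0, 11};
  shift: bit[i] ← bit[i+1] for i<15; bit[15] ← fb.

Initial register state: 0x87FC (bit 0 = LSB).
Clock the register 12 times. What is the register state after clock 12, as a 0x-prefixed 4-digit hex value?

reg_0 = 0x87FC
clock 1: out=0, reg = 0x43FE
clock 2: out=0, reg = 0x21FF
clock 3: out=1, reg = 0x90FF
clock 4: out=1, reg = 0xC87F
clock 5: out=1, reg = 0x643F
clock 6: out=1, reg = 0xB21F
clock 7: out=1, reg = 0xD90F
clock 8: out=1, reg = 0x6C87
clock 9: out=1, reg = 0x3643
clock 10: out=1, reg = 0x9B21
clock 11: out=1, reg = 0x4D90
clock 12: out=0, reg = 0xA6C8

0xA6C8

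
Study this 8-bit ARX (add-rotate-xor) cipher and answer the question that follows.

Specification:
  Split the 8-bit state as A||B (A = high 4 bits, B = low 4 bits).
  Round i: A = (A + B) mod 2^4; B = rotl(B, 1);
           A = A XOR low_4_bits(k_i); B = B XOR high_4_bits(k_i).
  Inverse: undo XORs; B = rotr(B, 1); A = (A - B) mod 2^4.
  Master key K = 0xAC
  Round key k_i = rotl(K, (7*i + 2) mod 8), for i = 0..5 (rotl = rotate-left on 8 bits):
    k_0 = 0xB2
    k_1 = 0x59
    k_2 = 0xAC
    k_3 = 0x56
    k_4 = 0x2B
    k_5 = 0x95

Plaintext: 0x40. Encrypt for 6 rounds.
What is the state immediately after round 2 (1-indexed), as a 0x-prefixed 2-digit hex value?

0x82

s_0 = plaintext = 0x40
s_1 = Round(s_0, k_0) = 0x6B
s_2 = Round(s_1, k_1) = 0x82
s_3 = Round(s_2, k_2) = 0x6E
s_4 = Round(s_3, k_3) = 0x28
s_5 = Round(s_4, k_4) = 0x13
s_6 = Round(s_5, k_5) = 0x1F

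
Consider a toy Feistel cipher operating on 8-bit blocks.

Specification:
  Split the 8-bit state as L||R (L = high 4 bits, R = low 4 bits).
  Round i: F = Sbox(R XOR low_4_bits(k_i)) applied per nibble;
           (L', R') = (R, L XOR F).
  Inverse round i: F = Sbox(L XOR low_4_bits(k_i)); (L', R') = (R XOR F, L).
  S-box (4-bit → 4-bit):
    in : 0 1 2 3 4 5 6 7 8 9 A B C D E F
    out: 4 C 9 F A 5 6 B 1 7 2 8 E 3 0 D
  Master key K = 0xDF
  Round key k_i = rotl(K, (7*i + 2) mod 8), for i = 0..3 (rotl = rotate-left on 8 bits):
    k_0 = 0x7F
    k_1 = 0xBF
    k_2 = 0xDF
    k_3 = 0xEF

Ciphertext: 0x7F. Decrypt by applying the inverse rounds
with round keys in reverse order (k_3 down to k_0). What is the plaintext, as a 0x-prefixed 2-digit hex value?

0x34

s_0 = ciphertext = 0x7F
s_1 = InvRound(s_0, k_3) = 0xE7
s_2 = InvRound(s_1, k_2) = 0xBE
s_3 = InvRound(s_2, k_1) = 0x4B
s_4 = InvRound(s_3, k_0) = 0x34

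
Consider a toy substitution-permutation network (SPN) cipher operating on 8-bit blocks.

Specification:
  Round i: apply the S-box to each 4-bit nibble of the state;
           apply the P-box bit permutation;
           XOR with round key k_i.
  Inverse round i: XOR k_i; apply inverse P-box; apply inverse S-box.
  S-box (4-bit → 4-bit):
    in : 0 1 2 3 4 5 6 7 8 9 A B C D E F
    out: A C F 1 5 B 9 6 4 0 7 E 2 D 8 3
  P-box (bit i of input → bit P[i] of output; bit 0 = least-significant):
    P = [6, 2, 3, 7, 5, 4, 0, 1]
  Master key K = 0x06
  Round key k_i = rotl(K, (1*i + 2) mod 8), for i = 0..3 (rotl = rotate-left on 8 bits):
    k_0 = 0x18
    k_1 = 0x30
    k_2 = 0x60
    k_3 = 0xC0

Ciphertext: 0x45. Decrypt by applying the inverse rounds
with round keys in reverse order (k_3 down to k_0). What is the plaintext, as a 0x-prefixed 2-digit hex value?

0xF5

s_0 = ciphertext = 0x45
s_1 = InvRound(s_0, k_3) = 0x80
s_2 = InvRound(s_1, k_2) = 0x36
s_3 = InvRound(s_2, k_1) = 0xEC
s_4 = InvRound(s_3, k_0) = 0xF5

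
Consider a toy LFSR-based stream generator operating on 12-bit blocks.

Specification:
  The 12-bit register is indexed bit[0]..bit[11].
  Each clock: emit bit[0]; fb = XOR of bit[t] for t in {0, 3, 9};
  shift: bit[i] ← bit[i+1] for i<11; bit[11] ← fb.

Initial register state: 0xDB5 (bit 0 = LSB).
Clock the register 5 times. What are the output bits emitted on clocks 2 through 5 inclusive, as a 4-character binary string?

reg_0 = 0xDB5
clock 1: out=1, reg = 0xEDA
clock 2: out=0, reg = 0x76D
clock 3: out=1, reg = 0xBB6
clock 4: out=0, reg = 0xDDB
clock 5: out=1, reg = 0x6ED

0101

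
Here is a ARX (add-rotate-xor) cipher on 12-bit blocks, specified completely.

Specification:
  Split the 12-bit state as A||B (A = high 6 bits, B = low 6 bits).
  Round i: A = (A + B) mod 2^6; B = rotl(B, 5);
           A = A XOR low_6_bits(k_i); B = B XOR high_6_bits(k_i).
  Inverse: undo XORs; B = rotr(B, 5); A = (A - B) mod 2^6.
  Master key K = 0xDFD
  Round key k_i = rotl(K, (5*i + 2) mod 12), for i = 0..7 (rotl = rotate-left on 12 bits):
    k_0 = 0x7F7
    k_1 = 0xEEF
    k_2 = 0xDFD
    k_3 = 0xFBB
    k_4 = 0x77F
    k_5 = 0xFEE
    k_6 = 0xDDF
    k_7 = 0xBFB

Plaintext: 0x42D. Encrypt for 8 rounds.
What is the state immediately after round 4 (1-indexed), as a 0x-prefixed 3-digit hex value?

0x776

s_0 = plaintext = 0x42D
s_1 = Round(s_0, k_0) = 0x2A9
s_2 = Round(s_1, k_1) = 0x70F
s_3 = Round(s_2, k_2) = 0x590
s_4 = Round(s_3, k_3) = 0x776
s_5 = Round(s_4, k_4) = 0xB06
s_6 = Round(s_5, k_5) = 0x73C
s_7 = Round(s_6, k_6) = 0x1E9
s_8 = Round(s_7, k_7) = 0x2DB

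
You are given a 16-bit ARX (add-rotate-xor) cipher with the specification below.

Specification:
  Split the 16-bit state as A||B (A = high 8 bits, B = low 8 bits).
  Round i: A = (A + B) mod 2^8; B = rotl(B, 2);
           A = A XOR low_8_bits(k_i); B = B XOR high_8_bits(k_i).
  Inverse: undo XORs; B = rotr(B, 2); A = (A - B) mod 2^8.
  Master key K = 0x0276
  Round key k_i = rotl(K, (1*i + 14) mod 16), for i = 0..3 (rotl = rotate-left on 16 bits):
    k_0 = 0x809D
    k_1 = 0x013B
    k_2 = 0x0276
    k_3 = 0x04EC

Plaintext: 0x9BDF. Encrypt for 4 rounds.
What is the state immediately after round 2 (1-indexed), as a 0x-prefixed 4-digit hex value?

s_0 = plaintext = 0x9BDF
s_1 = Round(s_0, k_0) = 0xE7FF
s_2 = Round(s_1, k_1) = 0xDDFE
s_3 = Round(s_2, k_2) = 0xADF9
s_4 = Round(s_3, k_3) = 0x4AE3

0xDDFE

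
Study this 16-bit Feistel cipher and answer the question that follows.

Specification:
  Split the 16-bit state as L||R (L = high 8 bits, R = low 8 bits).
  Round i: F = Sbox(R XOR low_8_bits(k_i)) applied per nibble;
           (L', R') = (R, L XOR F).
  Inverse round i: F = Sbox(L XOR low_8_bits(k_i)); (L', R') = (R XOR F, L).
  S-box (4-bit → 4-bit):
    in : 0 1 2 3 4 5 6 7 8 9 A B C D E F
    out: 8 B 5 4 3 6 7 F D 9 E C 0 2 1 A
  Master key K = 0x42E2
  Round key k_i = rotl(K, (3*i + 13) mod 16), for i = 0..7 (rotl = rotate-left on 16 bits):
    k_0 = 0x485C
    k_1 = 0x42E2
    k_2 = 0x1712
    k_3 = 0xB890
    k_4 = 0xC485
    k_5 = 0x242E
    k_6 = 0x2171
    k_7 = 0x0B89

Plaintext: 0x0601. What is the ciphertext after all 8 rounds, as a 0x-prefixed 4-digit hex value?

0x7CC6

s_0 = plaintext = 0x0601
s_1 = Round(s_0, k_0) = 0x0164
s_2 = Round(s_1, k_1) = 0x64D6
s_3 = Round(s_2, k_2) = 0xD667
s_4 = Round(s_3, k_3) = 0x6779
s_5 = Round(s_4, k_4) = 0x79C7
s_6 = Round(s_5, k_5) = 0xC760
s_7 = Round(s_6, k_6) = 0x607C
s_8 = Round(s_7, k_7) = 0x7CC6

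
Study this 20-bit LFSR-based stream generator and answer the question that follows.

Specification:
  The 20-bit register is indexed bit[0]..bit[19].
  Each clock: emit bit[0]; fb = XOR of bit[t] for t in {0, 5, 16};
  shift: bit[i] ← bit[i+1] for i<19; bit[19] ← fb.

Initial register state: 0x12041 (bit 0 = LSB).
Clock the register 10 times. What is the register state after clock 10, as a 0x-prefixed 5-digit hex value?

0xD8848

reg_0 = 0x12041
clock 1: out=1, reg = 0x09020
clock 2: out=0, reg = 0x84810
clock 3: out=0, reg = 0x42408
clock 4: out=0, reg = 0x21204
clock 5: out=0, reg = 0x10902
clock 6: out=0, reg = 0x88481
clock 7: out=1, reg = 0xC4240
clock 8: out=0, reg = 0x62120
clock 9: out=0, reg = 0xB1090
clock 10: out=0, reg = 0xD8848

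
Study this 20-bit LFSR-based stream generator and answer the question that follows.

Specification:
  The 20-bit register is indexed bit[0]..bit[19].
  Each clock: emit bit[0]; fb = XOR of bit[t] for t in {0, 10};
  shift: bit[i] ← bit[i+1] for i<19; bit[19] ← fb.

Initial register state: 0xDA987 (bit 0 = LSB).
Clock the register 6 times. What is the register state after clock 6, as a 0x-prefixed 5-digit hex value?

0xB76A6

reg_0 = 0xDA987
clock 1: out=1, reg = 0xED4C3
clock 2: out=1, reg = 0x76A61
clock 3: out=1, reg = 0xBB530
clock 4: out=0, reg = 0xDDA98
clock 5: out=0, reg = 0x6ED4C
clock 6: out=0, reg = 0xB76A6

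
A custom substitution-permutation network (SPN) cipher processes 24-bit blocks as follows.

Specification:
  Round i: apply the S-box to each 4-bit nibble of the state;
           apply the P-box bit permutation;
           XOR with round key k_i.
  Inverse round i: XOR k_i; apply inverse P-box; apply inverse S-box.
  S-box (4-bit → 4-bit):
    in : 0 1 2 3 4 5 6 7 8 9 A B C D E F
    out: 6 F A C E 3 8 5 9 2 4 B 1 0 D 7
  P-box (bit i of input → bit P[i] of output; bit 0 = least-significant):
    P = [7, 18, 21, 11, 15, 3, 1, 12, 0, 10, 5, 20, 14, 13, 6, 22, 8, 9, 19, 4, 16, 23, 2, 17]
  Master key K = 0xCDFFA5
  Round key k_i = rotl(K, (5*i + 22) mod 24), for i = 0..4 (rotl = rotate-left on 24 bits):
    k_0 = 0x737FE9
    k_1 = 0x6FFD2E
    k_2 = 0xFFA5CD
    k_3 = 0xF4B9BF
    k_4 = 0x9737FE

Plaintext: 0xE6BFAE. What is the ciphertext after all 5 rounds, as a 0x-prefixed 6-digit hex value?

s_0 = plaintext = 0xE6BFAE
s_1 = Round(s_0, k_0) = 0x10135E
s_2 = Round(s_1, k_1) = 0x9417C2
s_3 = Round(s_2, k_2) = 0x334FBC
s_4 = Round(s_3, k_3) = 0xBE0D42
s_5 = Round(s_4, k_4) = 0x180EA4

0x180EA4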